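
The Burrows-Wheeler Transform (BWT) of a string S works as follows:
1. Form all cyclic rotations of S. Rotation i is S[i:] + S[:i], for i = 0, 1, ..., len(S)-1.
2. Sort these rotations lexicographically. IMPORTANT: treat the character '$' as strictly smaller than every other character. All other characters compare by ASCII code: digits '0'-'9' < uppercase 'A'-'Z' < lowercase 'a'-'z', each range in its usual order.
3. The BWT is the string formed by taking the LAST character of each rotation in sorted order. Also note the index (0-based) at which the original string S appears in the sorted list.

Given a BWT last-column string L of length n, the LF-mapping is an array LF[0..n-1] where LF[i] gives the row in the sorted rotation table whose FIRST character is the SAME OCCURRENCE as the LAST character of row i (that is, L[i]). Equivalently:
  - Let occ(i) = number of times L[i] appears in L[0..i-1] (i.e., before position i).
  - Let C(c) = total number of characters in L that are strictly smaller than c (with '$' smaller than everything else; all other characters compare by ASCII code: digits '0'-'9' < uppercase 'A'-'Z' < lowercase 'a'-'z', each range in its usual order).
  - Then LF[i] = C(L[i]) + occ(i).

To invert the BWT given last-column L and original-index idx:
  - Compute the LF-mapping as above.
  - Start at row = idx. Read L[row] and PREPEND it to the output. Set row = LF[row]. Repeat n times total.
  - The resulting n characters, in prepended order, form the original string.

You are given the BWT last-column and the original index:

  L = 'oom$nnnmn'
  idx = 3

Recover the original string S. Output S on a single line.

LF mapping: 7 8 1 0 3 4 5 2 6
Walk LF starting at row 3, prepending L[row]:
  step 1: row=3, L[3]='$', prepend. Next row=LF[3]=0
  step 2: row=0, L[0]='o', prepend. Next row=LF[0]=7
  step 3: row=7, L[7]='m', prepend. Next row=LF[7]=2
  step 4: row=2, L[2]='m', prepend. Next row=LF[2]=1
  step 5: row=1, L[1]='o', prepend. Next row=LF[1]=8
  step 6: row=8, L[8]='n', prepend. Next row=LF[8]=6
  step 7: row=6, L[6]='n', prepend. Next row=LF[6]=5
  step 8: row=5, L[5]='n', prepend. Next row=LF[5]=4
  step 9: row=4, L[4]='n', prepend. Next row=LF[4]=3
Reversed output: nnnnommo$

Answer: nnnnommo$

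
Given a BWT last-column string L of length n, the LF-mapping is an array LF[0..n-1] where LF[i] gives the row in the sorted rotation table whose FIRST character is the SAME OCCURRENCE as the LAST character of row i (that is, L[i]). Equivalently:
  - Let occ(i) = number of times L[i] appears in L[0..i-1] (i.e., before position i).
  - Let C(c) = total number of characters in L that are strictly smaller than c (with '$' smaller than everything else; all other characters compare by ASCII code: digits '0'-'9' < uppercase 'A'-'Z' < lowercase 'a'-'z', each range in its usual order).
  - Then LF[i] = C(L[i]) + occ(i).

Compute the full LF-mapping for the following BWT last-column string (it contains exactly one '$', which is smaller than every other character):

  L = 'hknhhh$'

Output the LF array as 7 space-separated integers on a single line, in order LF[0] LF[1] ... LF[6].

Answer: 1 5 6 2 3 4 0

Derivation:
Char counts: '$':1, 'h':4, 'k':1, 'n':1
C (first-col start): C('$')=0, C('h')=1, C('k')=5, C('n')=6
L[0]='h': occ=0, LF[0]=C('h')+0=1+0=1
L[1]='k': occ=0, LF[1]=C('k')+0=5+0=5
L[2]='n': occ=0, LF[2]=C('n')+0=6+0=6
L[3]='h': occ=1, LF[3]=C('h')+1=1+1=2
L[4]='h': occ=2, LF[4]=C('h')+2=1+2=3
L[5]='h': occ=3, LF[5]=C('h')+3=1+3=4
L[6]='$': occ=0, LF[6]=C('$')+0=0+0=0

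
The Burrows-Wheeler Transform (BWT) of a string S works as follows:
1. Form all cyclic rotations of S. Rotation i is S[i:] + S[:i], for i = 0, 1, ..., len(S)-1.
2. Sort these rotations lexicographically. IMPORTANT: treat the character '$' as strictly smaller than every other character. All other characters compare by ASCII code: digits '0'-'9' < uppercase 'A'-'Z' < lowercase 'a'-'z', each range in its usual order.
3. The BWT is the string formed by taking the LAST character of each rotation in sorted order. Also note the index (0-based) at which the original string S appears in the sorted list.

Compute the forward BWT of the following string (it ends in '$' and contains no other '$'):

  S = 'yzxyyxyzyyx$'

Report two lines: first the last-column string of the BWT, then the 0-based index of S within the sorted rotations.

Answer: xyzyyyzx$xyy
8

Derivation:
All 12 rotations (rotation i = S[i:]+S[:i]):
  rot[0] = yzxyyxyzyyx$
  rot[1] = zxyyxyzyyx$y
  rot[2] = xyyxyzyyx$yz
  rot[3] = yyxyzyyx$yzx
  rot[4] = yxyzyyx$yzxy
  rot[5] = xyzyyx$yzxyy
  rot[6] = yzyyx$yzxyyx
  rot[7] = zyyx$yzxyyxy
  rot[8] = yyx$yzxyyxyz
  rot[9] = yx$yzxyyxyzy
  rot[10] = x$yzxyyxyzyy
  rot[11] = $yzxyyxyzyyx
Sorted (with $ < everything):
  sorted[0] = $yzxyyxyzyyx  (last char: 'x')
  sorted[1] = x$yzxyyxyzyy  (last char: 'y')
  sorted[2] = xyyxyzyyx$yz  (last char: 'z')
  sorted[3] = xyzyyx$yzxyy  (last char: 'y')
  sorted[4] = yx$yzxyyxyzy  (last char: 'y')
  sorted[5] = yxyzyyx$yzxy  (last char: 'y')
  sorted[6] = yyx$yzxyyxyz  (last char: 'z')
  sorted[7] = yyxyzyyx$yzx  (last char: 'x')
  sorted[8] = yzxyyxyzyyx$  (last char: '$')
  sorted[9] = yzyyx$yzxyyx  (last char: 'x')
  sorted[10] = zxyyxyzyyx$y  (last char: 'y')
  sorted[11] = zyyx$yzxyyxy  (last char: 'y')
Last column: xyzyyyzx$xyy
Original string S is at sorted index 8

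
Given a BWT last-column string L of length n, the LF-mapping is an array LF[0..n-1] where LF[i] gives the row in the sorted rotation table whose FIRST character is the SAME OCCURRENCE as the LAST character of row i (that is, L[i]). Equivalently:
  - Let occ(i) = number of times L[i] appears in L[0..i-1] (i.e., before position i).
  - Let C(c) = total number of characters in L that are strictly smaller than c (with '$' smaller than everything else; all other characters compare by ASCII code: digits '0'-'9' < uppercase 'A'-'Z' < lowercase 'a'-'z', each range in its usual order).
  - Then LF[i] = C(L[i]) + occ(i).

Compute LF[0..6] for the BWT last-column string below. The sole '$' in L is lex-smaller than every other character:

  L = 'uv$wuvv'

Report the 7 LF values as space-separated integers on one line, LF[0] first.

Answer: 1 3 0 6 2 4 5

Derivation:
Char counts: '$':1, 'u':2, 'v':3, 'w':1
C (first-col start): C('$')=0, C('u')=1, C('v')=3, C('w')=6
L[0]='u': occ=0, LF[0]=C('u')+0=1+0=1
L[1]='v': occ=0, LF[1]=C('v')+0=3+0=3
L[2]='$': occ=0, LF[2]=C('$')+0=0+0=0
L[3]='w': occ=0, LF[3]=C('w')+0=6+0=6
L[4]='u': occ=1, LF[4]=C('u')+1=1+1=2
L[5]='v': occ=1, LF[5]=C('v')+1=3+1=4
L[6]='v': occ=2, LF[6]=C('v')+2=3+2=5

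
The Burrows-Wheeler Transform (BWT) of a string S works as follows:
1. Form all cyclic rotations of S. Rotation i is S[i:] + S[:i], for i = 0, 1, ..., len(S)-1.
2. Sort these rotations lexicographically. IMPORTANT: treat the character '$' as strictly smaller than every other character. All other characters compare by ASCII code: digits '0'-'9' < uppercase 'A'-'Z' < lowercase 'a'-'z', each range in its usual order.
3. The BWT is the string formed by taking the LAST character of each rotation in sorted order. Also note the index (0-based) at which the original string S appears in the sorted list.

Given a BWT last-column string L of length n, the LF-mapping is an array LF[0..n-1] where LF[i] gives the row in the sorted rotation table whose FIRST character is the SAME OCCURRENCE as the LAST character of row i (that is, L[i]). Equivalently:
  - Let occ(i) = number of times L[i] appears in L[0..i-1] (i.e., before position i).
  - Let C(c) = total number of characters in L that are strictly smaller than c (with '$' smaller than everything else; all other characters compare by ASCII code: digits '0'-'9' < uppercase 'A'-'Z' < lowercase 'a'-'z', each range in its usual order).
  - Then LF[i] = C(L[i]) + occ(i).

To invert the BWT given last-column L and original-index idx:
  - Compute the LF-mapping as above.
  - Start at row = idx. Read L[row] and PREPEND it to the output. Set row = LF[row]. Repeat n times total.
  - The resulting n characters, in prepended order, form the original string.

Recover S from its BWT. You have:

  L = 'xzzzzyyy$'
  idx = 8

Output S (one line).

Answer: zyzyzyzx$

Derivation:
LF mapping: 1 5 6 7 8 2 3 4 0
Walk LF starting at row 8, prepending L[row]:
  step 1: row=8, L[8]='$', prepend. Next row=LF[8]=0
  step 2: row=0, L[0]='x', prepend. Next row=LF[0]=1
  step 3: row=1, L[1]='z', prepend. Next row=LF[1]=5
  step 4: row=5, L[5]='y', prepend. Next row=LF[5]=2
  step 5: row=2, L[2]='z', prepend. Next row=LF[2]=6
  step 6: row=6, L[6]='y', prepend. Next row=LF[6]=3
  step 7: row=3, L[3]='z', prepend. Next row=LF[3]=7
  step 8: row=7, L[7]='y', prepend. Next row=LF[7]=4
  step 9: row=4, L[4]='z', prepend. Next row=LF[4]=8
Reversed output: zyzyzyzx$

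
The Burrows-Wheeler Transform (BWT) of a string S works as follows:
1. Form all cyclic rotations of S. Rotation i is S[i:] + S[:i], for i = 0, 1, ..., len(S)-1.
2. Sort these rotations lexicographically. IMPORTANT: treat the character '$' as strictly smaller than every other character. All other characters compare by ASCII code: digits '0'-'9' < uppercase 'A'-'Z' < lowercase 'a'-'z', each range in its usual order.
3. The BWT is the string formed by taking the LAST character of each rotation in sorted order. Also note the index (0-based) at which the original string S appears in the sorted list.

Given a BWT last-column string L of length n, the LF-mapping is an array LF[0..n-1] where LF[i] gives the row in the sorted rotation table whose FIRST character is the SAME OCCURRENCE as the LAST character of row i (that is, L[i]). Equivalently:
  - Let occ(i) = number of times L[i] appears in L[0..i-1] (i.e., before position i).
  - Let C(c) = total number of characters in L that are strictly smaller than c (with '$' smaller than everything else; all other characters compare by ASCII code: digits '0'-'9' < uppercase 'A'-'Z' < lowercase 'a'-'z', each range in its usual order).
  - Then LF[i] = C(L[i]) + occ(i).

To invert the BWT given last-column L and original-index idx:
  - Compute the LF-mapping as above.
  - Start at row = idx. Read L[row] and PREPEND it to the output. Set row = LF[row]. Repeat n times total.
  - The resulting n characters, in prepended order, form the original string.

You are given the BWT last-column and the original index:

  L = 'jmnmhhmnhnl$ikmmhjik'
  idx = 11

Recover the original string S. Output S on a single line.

LF mapping: 7 12 17 13 1 2 14 18 3 19 11 0 5 9 15 16 4 8 6 10
Walk LF starting at row 11, prepending L[row]:
  step 1: row=11, L[11]='$', prepend. Next row=LF[11]=0
  step 2: row=0, L[0]='j', prepend. Next row=LF[0]=7
  step 3: row=7, L[7]='n', prepend. Next row=LF[7]=18
  step 4: row=18, L[18]='i', prepend. Next row=LF[18]=6
  step 5: row=6, L[6]='m', prepend. Next row=LF[6]=14
  step 6: row=14, L[14]='m', prepend. Next row=LF[14]=15
  step 7: row=15, L[15]='m', prepend. Next row=LF[15]=16
  step 8: row=16, L[16]='h', prepend. Next row=LF[16]=4
  step 9: row=4, L[4]='h', prepend. Next row=LF[4]=1
  step 10: row=1, L[1]='m', prepend. Next row=LF[1]=12
  step 11: row=12, L[12]='i', prepend. Next row=LF[12]=5
  step 12: row=5, L[5]='h', prepend. Next row=LF[5]=2
  step 13: row=2, L[2]='n', prepend. Next row=LF[2]=17
  step 14: row=17, L[17]='j', prepend. Next row=LF[17]=8
  step 15: row=8, L[8]='h', prepend. Next row=LF[8]=3
  step 16: row=3, L[3]='m', prepend. Next row=LF[3]=13
  step 17: row=13, L[13]='k', prepend. Next row=LF[13]=9
  step 18: row=9, L[9]='n', prepend. Next row=LF[9]=19
  step 19: row=19, L[19]='k', prepend. Next row=LF[19]=10
  step 20: row=10, L[10]='l', prepend. Next row=LF[10]=11
Reversed output: lknkmhjnhimhhmmminj$

Answer: lknkmhjnhimhhmmminj$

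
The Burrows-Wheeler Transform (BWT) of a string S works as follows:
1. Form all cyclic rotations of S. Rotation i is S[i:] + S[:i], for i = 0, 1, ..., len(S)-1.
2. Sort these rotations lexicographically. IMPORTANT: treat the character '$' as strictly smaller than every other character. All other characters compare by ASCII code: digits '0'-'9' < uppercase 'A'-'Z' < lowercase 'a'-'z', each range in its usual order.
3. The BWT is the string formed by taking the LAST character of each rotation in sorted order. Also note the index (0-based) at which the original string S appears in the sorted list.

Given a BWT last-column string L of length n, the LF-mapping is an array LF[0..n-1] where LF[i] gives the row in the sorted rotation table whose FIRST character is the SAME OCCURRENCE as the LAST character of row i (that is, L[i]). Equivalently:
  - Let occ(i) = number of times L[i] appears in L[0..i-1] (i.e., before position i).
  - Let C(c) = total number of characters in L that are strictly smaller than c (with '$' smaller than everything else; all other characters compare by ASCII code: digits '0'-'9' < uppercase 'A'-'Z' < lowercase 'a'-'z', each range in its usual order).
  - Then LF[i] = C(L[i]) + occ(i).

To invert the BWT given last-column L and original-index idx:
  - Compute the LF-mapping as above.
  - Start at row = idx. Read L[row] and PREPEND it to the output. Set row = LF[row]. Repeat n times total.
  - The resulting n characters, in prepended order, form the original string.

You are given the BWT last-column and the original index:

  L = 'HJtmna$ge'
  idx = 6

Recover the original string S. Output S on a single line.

Answer: magnetJH$

Derivation:
LF mapping: 1 2 8 6 7 3 0 5 4
Walk LF starting at row 6, prepending L[row]:
  step 1: row=6, L[6]='$', prepend. Next row=LF[6]=0
  step 2: row=0, L[0]='H', prepend. Next row=LF[0]=1
  step 3: row=1, L[1]='J', prepend. Next row=LF[1]=2
  step 4: row=2, L[2]='t', prepend. Next row=LF[2]=8
  step 5: row=8, L[8]='e', prepend. Next row=LF[8]=4
  step 6: row=4, L[4]='n', prepend. Next row=LF[4]=7
  step 7: row=7, L[7]='g', prepend. Next row=LF[7]=5
  step 8: row=5, L[5]='a', prepend. Next row=LF[5]=3
  step 9: row=3, L[3]='m', prepend. Next row=LF[3]=6
Reversed output: magnetJH$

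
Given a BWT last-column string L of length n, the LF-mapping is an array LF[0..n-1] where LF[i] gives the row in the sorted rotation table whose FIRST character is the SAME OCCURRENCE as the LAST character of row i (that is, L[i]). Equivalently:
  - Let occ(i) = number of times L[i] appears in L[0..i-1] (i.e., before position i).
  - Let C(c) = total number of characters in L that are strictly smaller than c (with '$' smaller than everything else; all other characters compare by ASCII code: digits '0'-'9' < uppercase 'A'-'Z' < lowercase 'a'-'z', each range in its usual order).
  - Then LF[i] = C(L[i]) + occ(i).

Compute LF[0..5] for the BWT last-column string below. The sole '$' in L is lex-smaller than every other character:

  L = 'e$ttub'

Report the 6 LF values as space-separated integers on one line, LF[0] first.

Char counts: '$':1, 'b':1, 'e':1, 't':2, 'u':1
C (first-col start): C('$')=0, C('b')=1, C('e')=2, C('t')=3, C('u')=5
L[0]='e': occ=0, LF[0]=C('e')+0=2+0=2
L[1]='$': occ=0, LF[1]=C('$')+0=0+0=0
L[2]='t': occ=0, LF[2]=C('t')+0=3+0=3
L[3]='t': occ=1, LF[3]=C('t')+1=3+1=4
L[4]='u': occ=0, LF[4]=C('u')+0=5+0=5
L[5]='b': occ=0, LF[5]=C('b')+0=1+0=1

Answer: 2 0 3 4 5 1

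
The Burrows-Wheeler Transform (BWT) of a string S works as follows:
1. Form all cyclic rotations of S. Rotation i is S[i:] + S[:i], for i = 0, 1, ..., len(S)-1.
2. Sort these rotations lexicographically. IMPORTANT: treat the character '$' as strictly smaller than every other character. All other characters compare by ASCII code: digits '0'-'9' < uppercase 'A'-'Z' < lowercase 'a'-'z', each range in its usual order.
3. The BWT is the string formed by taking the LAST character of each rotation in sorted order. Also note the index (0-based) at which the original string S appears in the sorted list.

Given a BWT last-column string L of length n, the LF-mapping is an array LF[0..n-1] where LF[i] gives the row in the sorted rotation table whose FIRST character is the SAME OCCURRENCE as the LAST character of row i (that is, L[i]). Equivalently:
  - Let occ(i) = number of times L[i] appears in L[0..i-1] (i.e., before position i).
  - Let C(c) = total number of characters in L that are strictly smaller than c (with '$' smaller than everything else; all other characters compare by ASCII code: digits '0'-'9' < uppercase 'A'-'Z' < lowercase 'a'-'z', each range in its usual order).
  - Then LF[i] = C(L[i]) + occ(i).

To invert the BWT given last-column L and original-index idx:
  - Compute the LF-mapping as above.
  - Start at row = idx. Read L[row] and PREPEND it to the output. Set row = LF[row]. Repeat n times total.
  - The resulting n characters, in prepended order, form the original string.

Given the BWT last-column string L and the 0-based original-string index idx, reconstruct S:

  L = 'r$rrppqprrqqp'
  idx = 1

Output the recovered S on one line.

Answer: pprrpqqrpqrr$

Derivation:
LF mapping: 8 0 9 10 1 2 5 3 11 12 6 7 4
Walk LF starting at row 1, prepending L[row]:
  step 1: row=1, L[1]='$', prepend. Next row=LF[1]=0
  step 2: row=0, L[0]='r', prepend. Next row=LF[0]=8
  step 3: row=8, L[8]='r', prepend. Next row=LF[8]=11
  step 4: row=11, L[11]='q', prepend. Next row=LF[11]=7
  step 5: row=7, L[7]='p', prepend. Next row=LF[7]=3
  step 6: row=3, L[3]='r', prepend. Next row=LF[3]=10
  step 7: row=10, L[10]='q', prepend. Next row=LF[10]=6
  step 8: row=6, L[6]='q', prepend. Next row=LF[6]=5
  step 9: row=5, L[5]='p', prepend. Next row=LF[5]=2
  step 10: row=2, L[2]='r', prepend. Next row=LF[2]=9
  step 11: row=9, L[9]='r', prepend. Next row=LF[9]=12
  step 12: row=12, L[12]='p', prepend. Next row=LF[12]=4
  step 13: row=4, L[4]='p', prepend. Next row=LF[4]=1
Reversed output: pprrpqqrpqrr$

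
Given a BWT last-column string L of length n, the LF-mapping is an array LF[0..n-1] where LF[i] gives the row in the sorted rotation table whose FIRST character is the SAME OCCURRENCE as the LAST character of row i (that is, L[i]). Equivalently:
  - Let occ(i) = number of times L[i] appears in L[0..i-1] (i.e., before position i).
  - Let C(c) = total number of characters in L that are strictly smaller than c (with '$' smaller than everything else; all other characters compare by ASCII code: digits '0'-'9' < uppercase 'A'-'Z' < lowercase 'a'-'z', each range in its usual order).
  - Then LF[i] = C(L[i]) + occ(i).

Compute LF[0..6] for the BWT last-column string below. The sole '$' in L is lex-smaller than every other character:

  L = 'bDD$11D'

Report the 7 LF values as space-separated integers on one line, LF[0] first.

Char counts: '$':1, '1':2, 'D':3, 'b':1
C (first-col start): C('$')=0, C('1')=1, C('D')=3, C('b')=6
L[0]='b': occ=0, LF[0]=C('b')+0=6+0=6
L[1]='D': occ=0, LF[1]=C('D')+0=3+0=3
L[2]='D': occ=1, LF[2]=C('D')+1=3+1=4
L[3]='$': occ=0, LF[3]=C('$')+0=0+0=0
L[4]='1': occ=0, LF[4]=C('1')+0=1+0=1
L[5]='1': occ=1, LF[5]=C('1')+1=1+1=2
L[6]='D': occ=2, LF[6]=C('D')+2=3+2=5

Answer: 6 3 4 0 1 2 5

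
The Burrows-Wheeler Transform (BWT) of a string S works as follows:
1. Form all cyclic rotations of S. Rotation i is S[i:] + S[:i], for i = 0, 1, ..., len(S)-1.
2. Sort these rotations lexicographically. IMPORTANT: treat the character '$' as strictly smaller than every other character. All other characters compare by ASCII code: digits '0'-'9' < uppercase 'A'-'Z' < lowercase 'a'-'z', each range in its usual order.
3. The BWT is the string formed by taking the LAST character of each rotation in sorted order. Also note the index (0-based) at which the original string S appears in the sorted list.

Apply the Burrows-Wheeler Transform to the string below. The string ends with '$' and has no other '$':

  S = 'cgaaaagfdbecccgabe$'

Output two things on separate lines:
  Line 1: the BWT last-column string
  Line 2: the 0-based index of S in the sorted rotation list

Answer: egaagaadec$cfbbgcca
10

Derivation:
All 19 rotations (rotation i = S[i:]+S[:i]):
  rot[0] = cgaaaagfdbecccgabe$
  rot[1] = gaaaagfdbecccgabe$c
  rot[2] = aaaagfdbecccgabe$cg
  rot[3] = aaagfdbecccgabe$cga
  rot[4] = aagfdbecccgabe$cgaa
  rot[5] = agfdbecccgabe$cgaaa
  rot[6] = gfdbecccgabe$cgaaaa
  rot[7] = fdbecccgabe$cgaaaag
  rot[8] = dbecccgabe$cgaaaagf
  rot[9] = becccgabe$cgaaaagfd
  rot[10] = ecccgabe$cgaaaagfdb
  rot[11] = cccgabe$cgaaaagfdbe
  rot[12] = ccgabe$cgaaaagfdbec
  rot[13] = cgabe$cgaaaagfdbecc
  rot[14] = gabe$cgaaaagfdbeccc
  rot[15] = abe$cgaaaagfdbecccg
  rot[16] = be$cgaaaagfdbecccga
  rot[17] = e$cgaaaagfdbecccgab
  rot[18] = $cgaaaagfdbecccgabe
Sorted (with $ < everything):
  sorted[0] = $cgaaaagfdbecccgabe  (last char: 'e')
  sorted[1] = aaaagfdbecccgabe$cg  (last char: 'g')
  sorted[2] = aaagfdbecccgabe$cga  (last char: 'a')
  sorted[3] = aagfdbecccgabe$cgaa  (last char: 'a')
  sorted[4] = abe$cgaaaagfdbecccg  (last char: 'g')
  sorted[5] = agfdbecccgabe$cgaaa  (last char: 'a')
  sorted[6] = be$cgaaaagfdbecccga  (last char: 'a')
  sorted[7] = becccgabe$cgaaaagfd  (last char: 'd')
  sorted[8] = cccgabe$cgaaaagfdbe  (last char: 'e')
  sorted[9] = ccgabe$cgaaaagfdbec  (last char: 'c')
  sorted[10] = cgaaaagfdbecccgabe$  (last char: '$')
  sorted[11] = cgabe$cgaaaagfdbecc  (last char: 'c')
  sorted[12] = dbecccgabe$cgaaaagf  (last char: 'f')
  sorted[13] = e$cgaaaagfdbecccgab  (last char: 'b')
  sorted[14] = ecccgabe$cgaaaagfdb  (last char: 'b')
  sorted[15] = fdbecccgabe$cgaaaag  (last char: 'g')
  sorted[16] = gaaaagfdbecccgabe$c  (last char: 'c')
  sorted[17] = gabe$cgaaaagfdbeccc  (last char: 'c')
  sorted[18] = gfdbecccgabe$cgaaaa  (last char: 'a')
Last column: egaagaadec$cfbbgcca
Original string S is at sorted index 10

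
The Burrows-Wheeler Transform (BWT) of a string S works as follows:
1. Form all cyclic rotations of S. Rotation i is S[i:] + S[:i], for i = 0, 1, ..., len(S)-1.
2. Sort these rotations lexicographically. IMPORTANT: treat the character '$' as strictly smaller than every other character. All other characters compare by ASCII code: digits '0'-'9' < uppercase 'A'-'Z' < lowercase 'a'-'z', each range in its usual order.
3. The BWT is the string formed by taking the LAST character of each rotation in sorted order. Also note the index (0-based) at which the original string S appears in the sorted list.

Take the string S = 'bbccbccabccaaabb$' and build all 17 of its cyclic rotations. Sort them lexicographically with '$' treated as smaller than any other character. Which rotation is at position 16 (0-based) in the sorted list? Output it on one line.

All 17 rotations (rotation i = S[i:]+S[:i]):
  rot[0] = bbccbccabccaaabb$
  rot[1] = bccbccabccaaabb$b
  rot[2] = ccbccabccaaabb$bb
  rot[3] = cbccabccaaabb$bbc
  rot[4] = bccabccaaabb$bbcc
  rot[5] = ccabccaaabb$bbccb
  rot[6] = cabccaaabb$bbccbc
  rot[7] = abccaaabb$bbccbcc
  rot[8] = bccaaabb$bbccbcca
  rot[9] = ccaaabb$bbccbccab
  rot[10] = caaabb$bbccbccabc
  rot[11] = aaabb$bbccbccabcc
  rot[12] = aabb$bbccbccabcca
  rot[13] = abb$bbccbccabccaa
  rot[14] = bb$bbccbccabccaaa
  rot[15] = b$bbccbccabccaaab
  rot[16] = $bbccbccabccaaabb
Sorted (with $ < everything):
  sorted[0] = $bbccbccabccaaabb
  sorted[1] = aaabb$bbccbccabcc
  sorted[2] = aabb$bbccbccabcca
  sorted[3] = abb$bbccbccabccaa
  sorted[4] = abccaaabb$bbccbcc
  sorted[5] = b$bbccbccabccaaab
  sorted[6] = bb$bbccbccabccaaa
  sorted[7] = bbccbccabccaaabb$
  sorted[8] = bccaaabb$bbccbcca
  sorted[9] = bccabccaaabb$bbcc
  sorted[10] = bccbccabccaaabb$b
  sorted[11] = caaabb$bbccbccabc
  sorted[12] = cabccaaabb$bbccbc
  sorted[13] = cbccabccaaabb$bbc
  sorted[14] = ccaaabb$bbccbccab
  sorted[15] = ccabccaaabb$bbccb
  sorted[16] = ccbccabccaaabb$bb
sorted[16] = ccbccabccaaabb$bb

Answer: ccbccabccaaabb$bb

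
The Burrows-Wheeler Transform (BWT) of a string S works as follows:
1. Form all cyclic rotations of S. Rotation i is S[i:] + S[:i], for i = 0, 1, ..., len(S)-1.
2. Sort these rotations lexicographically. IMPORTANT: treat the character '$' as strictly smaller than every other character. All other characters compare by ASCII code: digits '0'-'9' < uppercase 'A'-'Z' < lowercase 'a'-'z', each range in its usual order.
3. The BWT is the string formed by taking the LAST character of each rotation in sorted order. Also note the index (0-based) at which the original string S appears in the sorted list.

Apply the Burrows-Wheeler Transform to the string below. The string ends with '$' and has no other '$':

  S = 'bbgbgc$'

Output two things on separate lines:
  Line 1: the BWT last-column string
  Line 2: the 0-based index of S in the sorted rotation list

Answer: c$bggbb
1

Derivation:
All 7 rotations (rotation i = S[i:]+S[:i]):
  rot[0] = bbgbgc$
  rot[1] = bgbgc$b
  rot[2] = gbgc$bb
  rot[3] = bgc$bbg
  rot[4] = gc$bbgb
  rot[5] = c$bbgbg
  rot[6] = $bbgbgc
Sorted (with $ < everything):
  sorted[0] = $bbgbgc  (last char: 'c')
  sorted[1] = bbgbgc$  (last char: '$')
  sorted[2] = bgbgc$b  (last char: 'b')
  sorted[3] = bgc$bbg  (last char: 'g')
  sorted[4] = c$bbgbg  (last char: 'g')
  sorted[5] = gbgc$bb  (last char: 'b')
  sorted[6] = gc$bbgb  (last char: 'b')
Last column: c$bggbb
Original string S is at sorted index 1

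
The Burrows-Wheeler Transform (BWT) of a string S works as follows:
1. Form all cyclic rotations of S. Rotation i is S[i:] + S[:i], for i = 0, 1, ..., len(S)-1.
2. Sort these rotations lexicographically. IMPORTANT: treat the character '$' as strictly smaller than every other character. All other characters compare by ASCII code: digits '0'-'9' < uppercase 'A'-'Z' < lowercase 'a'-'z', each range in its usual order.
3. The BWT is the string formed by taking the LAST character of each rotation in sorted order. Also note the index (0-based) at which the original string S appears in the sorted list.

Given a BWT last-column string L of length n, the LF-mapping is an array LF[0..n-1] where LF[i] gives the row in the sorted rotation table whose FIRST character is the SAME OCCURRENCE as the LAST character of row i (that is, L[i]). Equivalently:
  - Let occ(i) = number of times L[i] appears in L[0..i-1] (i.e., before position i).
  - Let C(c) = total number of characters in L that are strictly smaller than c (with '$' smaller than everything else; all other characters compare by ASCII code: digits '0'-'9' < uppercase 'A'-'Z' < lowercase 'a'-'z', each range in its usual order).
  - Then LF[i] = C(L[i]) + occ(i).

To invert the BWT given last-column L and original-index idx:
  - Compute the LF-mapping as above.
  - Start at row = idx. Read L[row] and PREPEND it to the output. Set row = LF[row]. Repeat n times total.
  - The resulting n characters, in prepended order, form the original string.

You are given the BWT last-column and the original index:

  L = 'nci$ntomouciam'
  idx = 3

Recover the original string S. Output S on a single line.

Answer: communication$

Derivation:
LF mapping: 8 2 4 0 9 12 10 6 11 13 3 5 1 7
Walk LF starting at row 3, prepending L[row]:
  step 1: row=3, L[3]='$', prepend. Next row=LF[3]=0
  step 2: row=0, L[0]='n', prepend. Next row=LF[0]=8
  step 3: row=8, L[8]='o', prepend. Next row=LF[8]=11
  step 4: row=11, L[11]='i', prepend. Next row=LF[11]=5
  step 5: row=5, L[5]='t', prepend. Next row=LF[5]=12
  step 6: row=12, L[12]='a', prepend. Next row=LF[12]=1
  step 7: row=1, L[1]='c', prepend. Next row=LF[1]=2
  step 8: row=2, L[2]='i', prepend. Next row=LF[2]=4
  step 9: row=4, L[4]='n', prepend. Next row=LF[4]=9
  step 10: row=9, L[9]='u', prepend. Next row=LF[9]=13
  step 11: row=13, L[13]='m', prepend. Next row=LF[13]=7
  step 12: row=7, L[7]='m', prepend. Next row=LF[7]=6
  step 13: row=6, L[6]='o', prepend. Next row=LF[6]=10
  step 14: row=10, L[10]='c', prepend. Next row=LF[10]=3
Reversed output: communication$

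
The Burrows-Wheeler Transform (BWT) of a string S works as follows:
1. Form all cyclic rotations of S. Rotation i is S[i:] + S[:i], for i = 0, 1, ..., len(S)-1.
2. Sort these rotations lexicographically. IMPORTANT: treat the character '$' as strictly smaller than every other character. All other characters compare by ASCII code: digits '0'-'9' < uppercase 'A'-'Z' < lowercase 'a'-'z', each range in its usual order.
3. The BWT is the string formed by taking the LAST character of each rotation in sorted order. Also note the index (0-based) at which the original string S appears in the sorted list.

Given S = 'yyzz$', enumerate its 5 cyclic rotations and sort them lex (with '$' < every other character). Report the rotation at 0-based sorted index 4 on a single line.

Answer: zz$yy

Derivation:
All 5 rotations (rotation i = S[i:]+S[:i]):
  rot[0] = yyzz$
  rot[1] = yzz$y
  rot[2] = zz$yy
  rot[3] = z$yyz
  rot[4] = $yyzz
Sorted (with $ < everything):
  sorted[0] = $yyzz
  sorted[1] = yyzz$
  sorted[2] = yzz$y
  sorted[3] = z$yyz
  sorted[4] = zz$yy
sorted[4] = zz$yy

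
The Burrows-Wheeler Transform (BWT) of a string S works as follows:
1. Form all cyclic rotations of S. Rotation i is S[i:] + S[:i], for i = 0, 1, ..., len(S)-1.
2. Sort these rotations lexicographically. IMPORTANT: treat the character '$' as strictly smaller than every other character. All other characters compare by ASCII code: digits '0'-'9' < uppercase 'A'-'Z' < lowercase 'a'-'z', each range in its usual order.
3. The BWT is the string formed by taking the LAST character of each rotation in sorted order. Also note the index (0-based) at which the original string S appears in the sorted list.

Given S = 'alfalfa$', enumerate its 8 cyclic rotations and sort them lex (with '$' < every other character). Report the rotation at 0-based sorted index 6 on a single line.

All 8 rotations (rotation i = S[i:]+S[:i]):
  rot[0] = alfalfa$
  rot[1] = lfalfa$a
  rot[2] = falfa$al
  rot[3] = alfa$alf
  rot[4] = lfa$alfa
  rot[5] = fa$alfal
  rot[6] = a$alfalf
  rot[7] = $alfalfa
Sorted (with $ < everything):
  sorted[0] = $alfalfa
  sorted[1] = a$alfalf
  sorted[2] = alfa$alf
  sorted[3] = alfalfa$
  sorted[4] = fa$alfal
  sorted[5] = falfa$al
  sorted[6] = lfa$alfa
  sorted[7] = lfalfa$a
sorted[6] = lfa$alfa

Answer: lfa$alfa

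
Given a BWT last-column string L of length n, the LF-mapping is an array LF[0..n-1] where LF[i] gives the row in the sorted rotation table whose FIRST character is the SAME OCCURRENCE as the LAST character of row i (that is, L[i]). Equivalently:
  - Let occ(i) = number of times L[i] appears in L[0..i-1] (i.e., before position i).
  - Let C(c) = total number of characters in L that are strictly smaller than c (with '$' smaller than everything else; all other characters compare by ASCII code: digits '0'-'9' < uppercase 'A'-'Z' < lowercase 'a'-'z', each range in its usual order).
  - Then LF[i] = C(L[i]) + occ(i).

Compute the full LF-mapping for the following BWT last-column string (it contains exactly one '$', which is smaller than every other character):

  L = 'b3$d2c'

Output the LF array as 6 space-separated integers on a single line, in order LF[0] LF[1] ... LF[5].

Answer: 3 2 0 5 1 4

Derivation:
Char counts: '$':1, '2':1, '3':1, 'b':1, 'c':1, 'd':1
C (first-col start): C('$')=0, C('2')=1, C('3')=2, C('b')=3, C('c')=4, C('d')=5
L[0]='b': occ=0, LF[0]=C('b')+0=3+0=3
L[1]='3': occ=0, LF[1]=C('3')+0=2+0=2
L[2]='$': occ=0, LF[2]=C('$')+0=0+0=0
L[3]='d': occ=0, LF[3]=C('d')+0=5+0=5
L[4]='2': occ=0, LF[4]=C('2')+0=1+0=1
L[5]='c': occ=0, LF[5]=C('c')+0=4+0=4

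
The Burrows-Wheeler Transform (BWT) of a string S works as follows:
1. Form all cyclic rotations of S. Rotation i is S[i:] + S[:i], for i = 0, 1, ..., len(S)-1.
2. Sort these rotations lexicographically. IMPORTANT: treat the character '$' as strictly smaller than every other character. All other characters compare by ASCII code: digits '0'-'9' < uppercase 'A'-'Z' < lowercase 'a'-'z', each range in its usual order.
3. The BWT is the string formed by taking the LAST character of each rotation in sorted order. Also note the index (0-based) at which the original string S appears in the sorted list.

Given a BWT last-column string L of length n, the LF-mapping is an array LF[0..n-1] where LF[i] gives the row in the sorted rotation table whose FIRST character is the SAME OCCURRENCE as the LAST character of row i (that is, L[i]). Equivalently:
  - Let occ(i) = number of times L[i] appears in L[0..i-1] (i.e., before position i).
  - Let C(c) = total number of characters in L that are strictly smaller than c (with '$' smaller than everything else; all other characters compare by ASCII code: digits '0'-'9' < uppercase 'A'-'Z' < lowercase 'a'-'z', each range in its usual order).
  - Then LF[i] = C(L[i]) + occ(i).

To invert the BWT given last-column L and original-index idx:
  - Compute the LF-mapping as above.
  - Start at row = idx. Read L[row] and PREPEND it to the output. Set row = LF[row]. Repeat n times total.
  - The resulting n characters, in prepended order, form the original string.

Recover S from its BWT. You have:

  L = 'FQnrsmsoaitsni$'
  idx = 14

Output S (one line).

Answer: transmissionQF$

Derivation:
LF mapping: 1 2 7 10 11 6 12 9 3 4 14 13 8 5 0
Walk LF starting at row 14, prepending L[row]:
  step 1: row=14, L[14]='$', prepend. Next row=LF[14]=0
  step 2: row=0, L[0]='F', prepend. Next row=LF[0]=1
  step 3: row=1, L[1]='Q', prepend. Next row=LF[1]=2
  step 4: row=2, L[2]='n', prepend. Next row=LF[2]=7
  step 5: row=7, L[7]='o', prepend. Next row=LF[7]=9
  step 6: row=9, L[9]='i', prepend. Next row=LF[9]=4
  step 7: row=4, L[4]='s', prepend. Next row=LF[4]=11
  step 8: row=11, L[11]='s', prepend. Next row=LF[11]=13
  step 9: row=13, L[13]='i', prepend. Next row=LF[13]=5
  step 10: row=5, L[5]='m', prepend. Next row=LF[5]=6
  step 11: row=6, L[6]='s', prepend. Next row=LF[6]=12
  step 12: row=12, L[12]='n', prepend. Next row=LF[12]=8
  step 13: row=8, L[8]='a', prepend. Next row=LF[8]=3
  step 14: row=3, L[3]='r', prepend. Next row=LF[3]=10
  step 15: row=10, L[10]='t', prepend. Next row=LF[10]=14
Reversed output: transmissionQF$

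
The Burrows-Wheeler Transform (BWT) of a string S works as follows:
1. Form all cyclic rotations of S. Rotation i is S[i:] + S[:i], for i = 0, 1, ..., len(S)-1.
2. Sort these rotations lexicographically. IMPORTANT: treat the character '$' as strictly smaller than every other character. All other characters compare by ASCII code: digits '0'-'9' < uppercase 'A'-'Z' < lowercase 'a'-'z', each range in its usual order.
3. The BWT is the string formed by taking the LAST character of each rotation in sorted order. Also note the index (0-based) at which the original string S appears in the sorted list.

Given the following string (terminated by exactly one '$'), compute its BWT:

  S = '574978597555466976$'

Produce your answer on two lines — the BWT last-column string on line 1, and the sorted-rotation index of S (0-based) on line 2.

Answer: 657557$874659997564
6

Derivation:
All 19 rotations (rotation i = S[i:]+S[:i]):
  rot[0] = 574978597555466976$
  rot[1] = 74978597555466976$5
  rot[2] = 4978597555466976$57
  rot[3] = 978597555466976$574
  rot[4] = 78597555466976$5749
  rot[5] = 8597555466976$57497
  rot[6] = 597555466976$574978
  rot[7] = 97555466976$5749785
  rot[8] = 7555466976$57497859
  rot[9] = 555466976$574978597
  rot[10] = 55466976$5749785975
  rot[11] = 5466976$57497859755
  rot[12] = 466976$574978597555
  rot[13] = 66976$5749785975554
  rot[14] = 6976$57497859755546
  rot[15] = 976$574978597555466
  rot[16] = 76$5749785975554669
  rot[17] = 6$57497859755546697
  rot[18] = $574978597555466976
Sorted (with $ < everything):
  sorted[0] = $574978597555466976  (last char: '6')
  sorted[1] = 466976$574978597555  (last char: '5')
  sorted[2] = 4978597555466976$57  (last char: '7')
  sorted[3] = 5466976$57497859755  (last char: '5')
  sorted[4] = 55466976$5749785975  (last char: '5')
  sorted[5] = 555466976$574978597  (last char: '7')
  sorted[6] = 574978597555466976$  (last char: '$')
  sorted[7] = 597555466976$574978  (last char: '8')
  sorted[8] = 6$57497859755546697  (last char: '7')
  sorted[9] = 66976$5749785975554  (last char: '4')
  sorted[10] = 6976$57497859755546  (last char: '6')
  sorted[11] = 74978597555466976$5  (last char: '5')
  sorted[12] = 7555466976$57497859  (last char: '9')
  sorted[13] = 76$5749785975554669  (last char: '9')
  sorted[14] = 78597555466976$5749  (last char: '9')
  sorted[15] = 8597555466976$57497  (last char: '7')
  sorted[16] = 97555466976$5749785  (last char: '5')
  sorted[17] = 976$574978597555466  (last char: '6')
  sorted[18] = 978597555466976$574  (last char: '4')
Last column: 657557$874659997564
Original string S is at sorted index 6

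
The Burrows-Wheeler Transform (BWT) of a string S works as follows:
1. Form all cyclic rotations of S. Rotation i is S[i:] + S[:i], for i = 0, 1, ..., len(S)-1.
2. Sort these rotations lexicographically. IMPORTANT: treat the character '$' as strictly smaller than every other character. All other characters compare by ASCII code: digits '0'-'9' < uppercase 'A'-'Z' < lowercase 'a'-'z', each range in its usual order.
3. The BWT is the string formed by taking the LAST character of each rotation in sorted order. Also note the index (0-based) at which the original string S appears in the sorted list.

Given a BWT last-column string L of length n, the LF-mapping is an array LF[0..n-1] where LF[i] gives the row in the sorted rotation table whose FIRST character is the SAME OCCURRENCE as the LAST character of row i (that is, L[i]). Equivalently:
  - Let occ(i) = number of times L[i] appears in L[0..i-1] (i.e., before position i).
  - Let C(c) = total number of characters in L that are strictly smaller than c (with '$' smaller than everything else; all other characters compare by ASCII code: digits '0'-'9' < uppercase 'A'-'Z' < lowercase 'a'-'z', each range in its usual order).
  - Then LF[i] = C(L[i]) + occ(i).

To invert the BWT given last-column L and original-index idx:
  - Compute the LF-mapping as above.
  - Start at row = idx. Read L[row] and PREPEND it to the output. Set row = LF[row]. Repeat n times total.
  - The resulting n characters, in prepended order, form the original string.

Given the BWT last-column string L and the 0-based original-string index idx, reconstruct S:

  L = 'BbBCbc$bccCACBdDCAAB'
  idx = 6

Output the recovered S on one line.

Answer: BbACcBAcCAcCCDbBdbB$

Derivation:
LF mapping: 4 13 5 8 14 16 0 15 17 18 9 1 10 6 19 12 11 2 3 7
Walk LF starting at row 6, prepending L[row]:
  step 1: row=6, L[6]='$', prepend. Next row=LF[6]=0
  step 2: row=0, L[0]='B', prepend. Next row=LF[0]=4
  step 3: row=4, L[4]='b', prepend. Next row=LF[4]=14
  step 4: row=14, L[14]='d', prepend. Next row=LF[14]=19
  step 5: row=19, L[19]='B', prepend. Next row=LF[19]=7
  step 6: row=7, L[7]='b', prepend. Next row=LF[7]=15
  step 7: row=15, L[15]='D', prepend. Next row=LF[15]=12
  step 8: row=12, L[12]='C', prepend. Next row=LF[12]=10
  step 9: row=10, L[10]='C', prepend. Next row=LF[10]=9
  step 10: row=9, L[9]='c', prepend. Next row=LF[9]=18
  step 11: row=18, L[18]='A', prepend. Next row=LF[18]=3
  step 12: row=3, L[3]='C', prepend. Next row=LF[3]=8
  step 13: row=8, L[8]='c', prepend. Next row=LF[8]=17
  step 14: row=17, L[17]='A', prepend. Next row=LF[17]=2
  step 15: row=2, L[2]='B', prepend. Next row=LF[2]=5
  step 16: row=5, L[5]='c', prepend. Next row=LF[5]=16
  step 17: row=16, L[16]='C', prepend. Next row=LF[16]=11
  step 18: row=11, L[11]='A', prepend. Next row=LF[11]=1
  step 19: row=1, L[1]='b', prepend. Next row=LF[1]=13
  step 20: row=13, L[13]='B', prepend. Next row=LF[13]=6
Reversed output: BbACcBAcCAcCCDbBdbB$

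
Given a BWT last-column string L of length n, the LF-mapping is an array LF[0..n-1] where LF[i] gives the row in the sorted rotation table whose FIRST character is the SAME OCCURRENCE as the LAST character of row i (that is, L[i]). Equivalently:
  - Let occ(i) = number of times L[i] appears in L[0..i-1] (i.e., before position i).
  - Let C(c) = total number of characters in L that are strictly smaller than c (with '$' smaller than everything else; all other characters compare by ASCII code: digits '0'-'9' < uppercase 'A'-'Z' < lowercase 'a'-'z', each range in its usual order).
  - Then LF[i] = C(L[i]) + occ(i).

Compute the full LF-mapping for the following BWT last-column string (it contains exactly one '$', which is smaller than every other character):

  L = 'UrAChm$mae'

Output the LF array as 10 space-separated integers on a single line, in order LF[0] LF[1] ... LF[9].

Answer: 3 9 1 2 6 7 0 8 4 5

Derivation:
Char counts: '$':1, 'A':1, 'C':1, 'U':1, 'a':1, 'e':1, 'h':1, 'm':2, 'r':1
C (first-col start): C('$')=0, C('A')=1, C('C')=2, C('U')=3, C('a')=4, C('e')=5, C('h')=6, C('m')=7, C('r')=9
L[0]='U': occ=0, LF[0]=C('U')+0=3+0=3
L[1]='r': occ=0, LF[1]=C('r')+0=9+0=9
L[2]='A': occ=0, LF[2]=C('A')+0=1+0=1
L[3]='C': occ=0, LF[3]=C('C')+0=2+0=2
L[4]='h': occ=0, LF[4]=C('h')+0=6+0=6
L[5]='m': occ=0, LF[5]=C('m')+0=7+0=7
L[6]='$': occ=0, LF[6]=C('$')+0=0+0=0
L[7]='m': occ=1, LF[7]=C('m')+1=7+1=8
L[8]='a': occ=0, LF[8]=C('a')+0=4+0=4
L[9]='e': occ=0, LF[9]=C('e')+0=5+0=5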